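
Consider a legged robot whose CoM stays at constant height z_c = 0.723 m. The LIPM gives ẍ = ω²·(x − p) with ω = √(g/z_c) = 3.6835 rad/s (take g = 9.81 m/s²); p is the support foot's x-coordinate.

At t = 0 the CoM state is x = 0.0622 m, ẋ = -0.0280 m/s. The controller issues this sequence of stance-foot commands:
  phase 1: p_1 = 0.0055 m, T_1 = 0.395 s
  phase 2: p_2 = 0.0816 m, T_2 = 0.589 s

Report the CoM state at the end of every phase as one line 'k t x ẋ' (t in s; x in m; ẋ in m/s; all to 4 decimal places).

1 0.3950 0.1182 0.3598
2 0.9840 0.6658 2.1776

phase 1: p=0.0055, T=0.395, ωT=1.454983, cosh=2.258906, sinh=2.025502; start (x,ẋ)=(0.062200, -0.028000) → end (x,ẋ)=(0.118183, 0.359786)
phase 2: p=0.0816, T=0.589, ωT=2.169582, cosh=4.434422, sinh=4.320197; start (x,ẋ)=(0.118183, 0.359786) → end (x,ẋ)=(0.665801, 2.177607)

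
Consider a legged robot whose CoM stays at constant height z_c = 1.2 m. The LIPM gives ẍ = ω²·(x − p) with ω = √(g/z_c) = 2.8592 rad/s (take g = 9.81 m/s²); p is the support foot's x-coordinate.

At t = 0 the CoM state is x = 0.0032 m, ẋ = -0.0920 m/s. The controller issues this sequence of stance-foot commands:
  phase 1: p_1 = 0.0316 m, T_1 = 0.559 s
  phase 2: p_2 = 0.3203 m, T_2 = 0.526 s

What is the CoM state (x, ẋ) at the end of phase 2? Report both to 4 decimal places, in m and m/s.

phase 1: p=0.0316, T=0.559, ωT=1.598293, cosh=2.573413, sinh=2.371171; start (x,ẋ)=(0.003200, -0.092000) → end (x,ẋ)=(-0.117782, -0.429296)
phase 2: p=0.3203, T=0.526, ωT=1.503939, cosh=2.360816, sinh=2.138563; start (x,ẋ)=(-0.117782, -0.429296) → end (x,ẋ)=(-1.035026, -3.692174)

x = -1.0350, ẋ = -3.6922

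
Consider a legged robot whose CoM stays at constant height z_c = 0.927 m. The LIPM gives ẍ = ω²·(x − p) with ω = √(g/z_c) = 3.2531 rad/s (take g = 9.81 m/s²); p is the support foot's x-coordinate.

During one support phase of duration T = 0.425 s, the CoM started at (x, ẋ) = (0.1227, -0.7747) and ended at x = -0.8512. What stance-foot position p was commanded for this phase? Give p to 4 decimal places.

p = 0.5961

ωT = 3.2531·0.425 = 1.382567; cosh(ωT) = 2.118027, sinh(ωT) = 1.867093
x(T) = p + (x₀−p)·cosh(ωT) + (ẋ₀/ω)·sinh(ωT) ⇒ p·(1 − cosh) = x(T) − x₀·cosh − (ẋ₀/ω)·sinh
numerator   = -0.8512 − (0.1227)·2.118027 − (-0.7747/3.2531)·1.867093 = -0.666448
denominator = 1 − 2.118027 = -1.118027
p = -0.666448 / -1.118027 = 0.5961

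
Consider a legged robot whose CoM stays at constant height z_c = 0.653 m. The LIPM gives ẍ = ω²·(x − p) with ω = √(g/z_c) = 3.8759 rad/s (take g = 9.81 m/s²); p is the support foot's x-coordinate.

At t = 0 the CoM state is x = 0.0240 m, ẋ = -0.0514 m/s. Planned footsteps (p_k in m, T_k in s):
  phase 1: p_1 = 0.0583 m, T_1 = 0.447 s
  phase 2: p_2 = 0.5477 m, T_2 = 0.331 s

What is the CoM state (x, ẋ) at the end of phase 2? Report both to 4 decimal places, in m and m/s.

phase 1: p=0.0583, T=0.447, ωT=1.732527, cosh=2.915882, sinh=2.739045; start (x,ẋ)=(0.024000, -0.051400) → end (x,ẋ)=(-0.078038, -0.514014)
phase 2: p=0.5477, T=0.331, ωT=1.282923, cosh=1.942197, sinh=1.664971; start (x,ẋ)=(-0.078038, -0.514014) → end (x,ẋ)=(-0.888412, -5.036370)

x = -0.8884, ẋ = -5.0364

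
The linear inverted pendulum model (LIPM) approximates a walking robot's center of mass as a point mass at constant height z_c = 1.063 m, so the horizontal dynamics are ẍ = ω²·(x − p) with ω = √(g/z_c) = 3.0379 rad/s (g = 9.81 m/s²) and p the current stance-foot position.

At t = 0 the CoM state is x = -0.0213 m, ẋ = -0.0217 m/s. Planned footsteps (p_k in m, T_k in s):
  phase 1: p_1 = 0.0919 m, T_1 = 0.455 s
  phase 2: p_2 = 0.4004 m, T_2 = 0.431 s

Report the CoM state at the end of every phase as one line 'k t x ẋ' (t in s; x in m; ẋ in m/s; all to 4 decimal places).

1 0.4550 -0.1611 -0.6878
2 0.8860 -1.1040 -4.2952

phase 1: p=0.0919, T=0.455, ωT=1.382245, cosh=2.117424, sinh=1.866409; start (x,ẋ)=(-0.021300, -0.021700) → end (x,ẋ)=(-0.161124, -0.687788)
phase 2: p=0.4004, T=0.431, ωT=1.309335, cosh=1.986855, sinh=1.716855; start (x,ẋ)=(-0.161124, -0.687788) → end (x,ẋ)=(-1.103967, -4.295240)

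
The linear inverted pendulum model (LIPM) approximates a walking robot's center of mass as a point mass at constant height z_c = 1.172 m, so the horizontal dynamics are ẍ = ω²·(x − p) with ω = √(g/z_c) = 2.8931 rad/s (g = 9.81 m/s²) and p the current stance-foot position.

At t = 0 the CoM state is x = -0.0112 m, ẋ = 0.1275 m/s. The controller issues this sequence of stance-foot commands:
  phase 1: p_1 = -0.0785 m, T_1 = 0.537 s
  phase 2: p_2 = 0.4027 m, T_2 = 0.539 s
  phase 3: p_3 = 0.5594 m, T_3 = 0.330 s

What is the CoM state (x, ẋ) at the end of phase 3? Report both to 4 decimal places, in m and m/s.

phase 1: p=-0.0785, T=0.537, ωT=1.553595, cosh=2.469962, sinh=2.258475; start (x,ẋ)=(-0.011200, 0.127500) → end (x,ẋ)=(0.187260, 0.754658)
phase 2: p=0.4027, T=0.539, ωT=1.559381, cosh=2.483071, sinh=2.272805; start (x,ẋ)=(0.187260, 0.754658) → end (x,ẋ)=(0.460603, 0.457256)
phase 3: p=0.5594, T=0.330, ωT=0.954723, cosh=1.491435, sinh=1.106516; start (x,ẋ)=(0.460603, 0.457256) → end (x,ẋ)=(0.586937, 0.365693)

x = 0.5869, ẋ = 0.3657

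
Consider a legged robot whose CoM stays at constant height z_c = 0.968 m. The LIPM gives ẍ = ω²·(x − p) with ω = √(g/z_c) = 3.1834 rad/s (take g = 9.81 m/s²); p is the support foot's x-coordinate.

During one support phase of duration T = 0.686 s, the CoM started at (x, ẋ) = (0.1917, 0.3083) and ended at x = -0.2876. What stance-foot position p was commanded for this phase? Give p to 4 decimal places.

ωT = 3.1834·0.686 = 2.183812; cosh(ωT) = 4.496354, sinh(ωT) = 4.383742
x(T) = p + (x₀−p)·cosh(ωT) + (ẋ₀/ω)·sinh(ωT) ⇒ p·(1 − cosh) = x(T) − x₀·cosh − (ẋ₀/ω)·sinh
numerator   = -0.2876 − (0.1917)·4.496354 − (0.3083/3.1834)·4.383742 = -1.574100
denominator = 1 − 4.496354 = -3.496354
p = -1.574100 / -3.496354 = 0.4502

p = 0.4502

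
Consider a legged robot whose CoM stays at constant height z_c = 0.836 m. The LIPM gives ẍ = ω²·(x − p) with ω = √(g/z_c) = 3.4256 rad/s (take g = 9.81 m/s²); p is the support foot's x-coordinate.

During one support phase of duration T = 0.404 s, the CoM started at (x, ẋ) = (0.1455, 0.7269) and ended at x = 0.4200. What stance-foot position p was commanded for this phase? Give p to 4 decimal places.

p = 0.2546

ωT = 3.4256·0.404 = 1.383942; cosh(ωT) = 2.120596, sinh(ωT) = 1.870007
x(T) = p + (x₀−p)·cosh(ωT) + (ẋ₀/ω)·sinh(ωT) ⇒ p·(1 − cosh) = x(T) − x₀·cosh − (ẋ₀/ω)·sinh
numerator   = 0.4200 − (0.1455)·2.120596 − (0.7269/3.4256)·1.870007 = -0.285356
denominator = 1 − 2.120596 = -1.120596
p = -0.285356 / -1.120596 = 0.2546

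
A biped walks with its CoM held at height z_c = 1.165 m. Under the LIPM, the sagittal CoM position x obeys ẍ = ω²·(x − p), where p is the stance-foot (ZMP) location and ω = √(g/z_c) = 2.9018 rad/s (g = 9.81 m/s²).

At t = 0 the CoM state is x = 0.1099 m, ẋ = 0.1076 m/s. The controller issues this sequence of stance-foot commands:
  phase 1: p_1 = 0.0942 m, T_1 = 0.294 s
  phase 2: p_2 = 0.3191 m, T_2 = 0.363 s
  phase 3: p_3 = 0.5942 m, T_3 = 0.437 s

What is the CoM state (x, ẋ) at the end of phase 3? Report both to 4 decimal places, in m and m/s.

phase 1: p=0.0942, T=0.294, ωT=0.853129, cosh=1.386530, sinh=0.960450; start (x,ẋ)=(0.109900, 0.107600) → end (x,ẋ)=(0.151582, 0.192947)
phase 2: p=0.3191, T=0.363, ωT=1.053353, cosh=1.608008, sinh=1.259242; start (x,ẋ)=(0.151582, 0.192947) → end (x,ẋ)=(0.133460, -0.301860)
phase 3: p=0.5942, T=0.437, ωT=1.268087, cosh=1.917708, sinh=1.636338; start (x,ẋ)=(0.133460, -0.301860) → end (x,ẋ)=(-0.459585, -2.766623)

x = -0.4596, ẋ = -2.7666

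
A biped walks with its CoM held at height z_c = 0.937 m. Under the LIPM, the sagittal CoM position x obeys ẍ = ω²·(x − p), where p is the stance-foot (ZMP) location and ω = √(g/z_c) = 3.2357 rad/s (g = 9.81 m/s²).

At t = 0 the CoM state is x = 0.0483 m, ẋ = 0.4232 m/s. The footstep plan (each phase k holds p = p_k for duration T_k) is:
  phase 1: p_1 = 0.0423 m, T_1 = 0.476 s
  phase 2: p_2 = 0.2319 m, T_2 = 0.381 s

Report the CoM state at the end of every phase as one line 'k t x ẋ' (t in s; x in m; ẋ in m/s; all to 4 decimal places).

1 0.4760 0.3480 1.0758
2 0.8570 0.9699 2.5920

phase 1: p=0.0423, T=0.476, ωT=1.540193, cosh=2.439916, sinh=2.225576; start (x,ẋ)=(0.048300, 0.423200) → end (x,ẋ)=(0.348024, 1.075780)
phase 2: p=0.2319, T=0.381, ωT=1.232802, cosh=1.861152, sinh=1.569677; start (x,ẋ)=(0.348024, 1.075780) → end (x,ẋ)=(0.969899, 2.591986)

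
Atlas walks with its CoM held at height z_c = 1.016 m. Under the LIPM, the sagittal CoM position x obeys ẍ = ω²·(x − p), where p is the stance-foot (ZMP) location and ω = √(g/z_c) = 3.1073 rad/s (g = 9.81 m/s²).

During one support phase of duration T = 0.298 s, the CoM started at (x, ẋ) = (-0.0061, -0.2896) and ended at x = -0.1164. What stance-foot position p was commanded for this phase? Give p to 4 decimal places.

p = 0.0181

ωT = 3.1073·0.298 = 0.925975; cosh(ωT) = 1.460237, sinh(ωT) = 1.064092
x(T) = p + (x₀−p)·cosh(ωT) + (ẋ₀/ω)·sinh(ωT) ⇒ p·(1 − cosh) = x(T) − x₀·cosh − (ẋ₀/ω)·sinh
numerator   = -0.1164 − (-0.0061)·1.460237 − (-0.2896/3.1073)·1.064092 = -0.008319
denominator = 1 − 1.460237 = -0.460237
p = -0.008319 / -0.460237 = 0.0181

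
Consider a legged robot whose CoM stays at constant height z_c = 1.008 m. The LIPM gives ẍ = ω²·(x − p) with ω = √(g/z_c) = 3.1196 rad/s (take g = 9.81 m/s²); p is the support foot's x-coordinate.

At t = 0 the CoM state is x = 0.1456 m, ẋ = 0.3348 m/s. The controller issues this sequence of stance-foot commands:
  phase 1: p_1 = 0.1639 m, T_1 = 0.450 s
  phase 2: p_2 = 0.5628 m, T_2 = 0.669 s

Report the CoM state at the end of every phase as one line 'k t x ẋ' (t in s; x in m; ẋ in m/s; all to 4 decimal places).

phase 1: p=0.1639, T=0.450, ωT=1.403820, cosh=2.158189, sinh=1.912532; start (x,ẋ)=(0.145600, 0.334800) → end (x,ẋ)=(0.329661, 0.613378)
phase 2: p=0.5628, T=0.669, ωT=2.087012, cosh=4.092427, sinh=3.968370; start (x,ẋ)=(0.329661, 0.613378) → end (x,ẋ)=(0.388958, -0.375996)

1 0.4500 0.3297 0.6134
2 1.1190 0.3890 -0.3760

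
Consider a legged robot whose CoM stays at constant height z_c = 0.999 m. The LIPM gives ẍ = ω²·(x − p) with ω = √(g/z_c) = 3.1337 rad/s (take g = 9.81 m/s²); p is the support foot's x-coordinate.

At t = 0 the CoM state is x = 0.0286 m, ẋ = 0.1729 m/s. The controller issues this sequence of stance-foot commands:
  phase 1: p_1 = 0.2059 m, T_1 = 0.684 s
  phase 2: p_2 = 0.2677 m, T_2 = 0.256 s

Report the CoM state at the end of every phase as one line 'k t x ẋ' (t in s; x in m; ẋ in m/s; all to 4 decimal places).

phase 1: p=0.2059, T=0.684, ωT=2.143451, cosh=4.323034, sinh=4.205784; start (x,ẋ)=(0.028600, 0.172900) → end (x,ẋ)=(-0.328522, -1.589302)
phase 2: p=0.2677, T=0.256, ωT=0.802227, cosh=1.339416, sinh=0.891087; start (x,ẋ)=(-0.328522, -1.589302) → end (x,ẋ)=(-0.982818, -3.793628)

1 0.6840 -0.3285 -1.5893
2 0.9400 -0.9828 -3.7936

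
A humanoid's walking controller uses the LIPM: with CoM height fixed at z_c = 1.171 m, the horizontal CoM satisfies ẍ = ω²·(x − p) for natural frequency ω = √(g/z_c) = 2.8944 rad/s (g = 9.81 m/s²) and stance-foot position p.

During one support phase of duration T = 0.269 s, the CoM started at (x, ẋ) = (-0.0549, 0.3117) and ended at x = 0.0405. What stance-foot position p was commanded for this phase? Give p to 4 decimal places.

p = -0.0637

ωT = 2.8944·0.269 = 0.778594; cosh(ωT) = 1.318729, sinh(ωT) = 0.859678
x(T) = p + (x₀−p)·cosh(ωT) + (ẋ₀/ω)·sinh(ωT) ⇒ p·(1 − cosh) = x(T) − x₀·cosh − (ẋ₀/ω)·sinh
numerator   = 0.0405 − (-0.0549)·1.318729 − (0.3117/2.8944)·0.859678 = 0.020319
denominator = 1 − 1.318729 = -0.318729
p = 0.020319 / -0.318729 = -0.0637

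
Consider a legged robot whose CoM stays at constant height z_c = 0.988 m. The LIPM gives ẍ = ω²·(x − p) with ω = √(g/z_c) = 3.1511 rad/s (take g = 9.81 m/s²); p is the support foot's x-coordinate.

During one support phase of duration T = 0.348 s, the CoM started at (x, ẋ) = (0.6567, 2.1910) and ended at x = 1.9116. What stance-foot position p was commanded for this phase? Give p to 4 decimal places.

ωT = 3.1511·0.348 = 1.096583; cosh(ωT) = 1.663964, sinh(ωT) = 1.329954
x(T) = p + (x₀−p)·cosh(ωT) + (ẋ₀/ω)·sinh(ωT) ⇒ p·(1 − cosh) = x(T) − x₀·cosh − (ẋ₀/ω)·sinh
numerator   = 1.9116 − (0.6567)·1.663964 − (2.1910/3.1511)·1.329954 = -0.105859
denominator = 1 − 1.663964 = -0.663964
p = -0.105859 / -0.663964 = 0.1594

p = 0.1594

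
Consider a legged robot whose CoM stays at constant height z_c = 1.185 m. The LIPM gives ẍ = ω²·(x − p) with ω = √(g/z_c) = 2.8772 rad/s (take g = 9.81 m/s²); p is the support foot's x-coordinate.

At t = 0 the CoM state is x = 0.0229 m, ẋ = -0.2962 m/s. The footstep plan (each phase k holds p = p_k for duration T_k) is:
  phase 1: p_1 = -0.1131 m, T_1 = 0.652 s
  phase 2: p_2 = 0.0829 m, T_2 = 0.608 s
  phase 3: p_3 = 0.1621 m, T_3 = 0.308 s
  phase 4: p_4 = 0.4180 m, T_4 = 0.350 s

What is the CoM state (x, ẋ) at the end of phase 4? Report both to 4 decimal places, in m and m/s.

phase 1: p=-0.1131, T=0.652, ωT=1.875934, cosh=3.340063, sinh=3.186852; start (x,ẋ)=(0.022900, -0.296200) → end (x,ẋ)=(0.013071, 0.257686)
phase 2: p=0.0829, T=0.608, ωT=1.749338, cosh=2.962341, sinh=2.788451; start (x,ẋ)=(0.013071, 0.257686) → end (x,ẋ)=(0.125779, 0.203118)
phase 3: p=0.1621, T=0.308, ωT=0.886178, cosh=1.419034, sinh=1.006805; start (x,ẋ)=(0.125779, 0.203118) → end (x,ẋ)=(0.181636, 0.183019)
phase 4: p=0.4180, T=0.350, ωT=1.007020, cosh=1.551369, sinh=1.186063; start (x,ẋ)=(0.181636, 0.183019) → end (x,ẋ)=(0.126758, -0.522672)

x = 0.1268, ẋ = -0.5227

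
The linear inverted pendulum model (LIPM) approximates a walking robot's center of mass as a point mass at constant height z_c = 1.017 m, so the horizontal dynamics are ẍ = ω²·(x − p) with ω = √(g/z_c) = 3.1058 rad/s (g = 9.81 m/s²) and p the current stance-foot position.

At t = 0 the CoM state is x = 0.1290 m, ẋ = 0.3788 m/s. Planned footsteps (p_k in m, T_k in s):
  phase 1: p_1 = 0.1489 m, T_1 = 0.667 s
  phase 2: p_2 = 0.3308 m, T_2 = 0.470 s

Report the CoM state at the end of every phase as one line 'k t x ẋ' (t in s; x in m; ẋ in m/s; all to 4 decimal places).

1 0.6670 0.5450 1.2858
2 1.1370 1.6598 4.2716

phase 1: p=0.1489, T=0.667, ωT=2.071569, cosh=4.031626, sinh=3.905638; start (x,ẋ)=(0.129000, 0.378800) → end (x,ẋ)=(0.545023, 1.285790)
phase 2: p=0.3308, T=0.470, ωT=1.459726, cosh=2.268540, sinh=2.036240; start (x,ẋ)=(0.545023, 1.285790) → end (x,ẋ)=(1.659770, 4.271647)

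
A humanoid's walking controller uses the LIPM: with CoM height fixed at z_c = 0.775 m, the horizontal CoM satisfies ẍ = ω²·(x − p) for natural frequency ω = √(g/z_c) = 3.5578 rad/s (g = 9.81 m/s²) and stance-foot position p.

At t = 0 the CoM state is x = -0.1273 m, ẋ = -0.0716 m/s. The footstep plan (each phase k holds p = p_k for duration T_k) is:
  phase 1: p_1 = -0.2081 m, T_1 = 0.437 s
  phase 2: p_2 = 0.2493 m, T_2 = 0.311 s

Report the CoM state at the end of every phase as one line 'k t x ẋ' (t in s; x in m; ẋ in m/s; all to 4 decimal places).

phase 1: p=-0.2081, T=0.437, ωT=1.554759, cosh=2.472592, sinh=2.261352; start (x,ẋ)=(-0.127300, -0.071600) → end (x,ẋ)=(-0.053824, 0.473034)
phase 2: p=0.2493, T=0.311, ωT=1.106476, cosh=1.677203, sinh=1.346481; start (x,ẋ)=(-0.053824, 0.473034) → end (x,ẋ)=(-0.080076, -0.658744)

1 0.4370 -0.0538 0.4730
2 0.7480 -0.0801 -0.6587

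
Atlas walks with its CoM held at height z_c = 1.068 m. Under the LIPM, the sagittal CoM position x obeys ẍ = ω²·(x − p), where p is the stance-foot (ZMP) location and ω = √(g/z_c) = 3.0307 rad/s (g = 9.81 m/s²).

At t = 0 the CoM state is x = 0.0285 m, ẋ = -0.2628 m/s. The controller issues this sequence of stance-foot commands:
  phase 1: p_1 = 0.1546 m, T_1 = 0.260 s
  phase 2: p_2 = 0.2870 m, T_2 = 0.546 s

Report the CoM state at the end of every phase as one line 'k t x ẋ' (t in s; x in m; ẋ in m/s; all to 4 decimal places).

1 0.2600 -0.0883 -0.6820
2 0.8060 -1.2979 -4.7162

phase 1: p=0.1546, T=0.260, ωT=0.787982, cosh=1.326858, sinh=0.872096; start (x,ẋ)=(0.028500, -0.262800) → end (x,ẋ)=(-0.088339, -0.681988)
phase 2: p=0.2870, T=0.546, ωT=1.654762, cosh=2.711487, sinh=2.520349; start (x,ẋ)=(-0.088339, -0.681988) → end (x,ẋ)=(-1.297871, -4.716197)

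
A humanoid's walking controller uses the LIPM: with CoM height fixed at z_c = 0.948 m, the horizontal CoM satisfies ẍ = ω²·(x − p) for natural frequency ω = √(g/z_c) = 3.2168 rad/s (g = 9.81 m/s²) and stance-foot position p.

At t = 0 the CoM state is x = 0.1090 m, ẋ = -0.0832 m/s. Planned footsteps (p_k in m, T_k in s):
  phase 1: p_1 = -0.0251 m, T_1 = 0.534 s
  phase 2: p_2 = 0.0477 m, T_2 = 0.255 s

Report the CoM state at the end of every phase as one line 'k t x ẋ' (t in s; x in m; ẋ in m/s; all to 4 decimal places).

1 0.5340 0.2908 0.9239
2 0.7890 0.6402 1.9684

phase 1: p=-0.0251, T=0.534, ωT=1.717771, cosh=2.875781, sinh=2.696315; start (x,ẋ)=(0.109000, -0.083200) → end (x,ẋ)=(0.290804, 0.923852)
phase 2: p=0.0477, T=0.255, ωT=0.820284, cosh=1.355726, sinh=0.915419; start (x,ẋ)=(0.290804, 0.923852) → end (x,ẋ)=(0.640187, 1.968364)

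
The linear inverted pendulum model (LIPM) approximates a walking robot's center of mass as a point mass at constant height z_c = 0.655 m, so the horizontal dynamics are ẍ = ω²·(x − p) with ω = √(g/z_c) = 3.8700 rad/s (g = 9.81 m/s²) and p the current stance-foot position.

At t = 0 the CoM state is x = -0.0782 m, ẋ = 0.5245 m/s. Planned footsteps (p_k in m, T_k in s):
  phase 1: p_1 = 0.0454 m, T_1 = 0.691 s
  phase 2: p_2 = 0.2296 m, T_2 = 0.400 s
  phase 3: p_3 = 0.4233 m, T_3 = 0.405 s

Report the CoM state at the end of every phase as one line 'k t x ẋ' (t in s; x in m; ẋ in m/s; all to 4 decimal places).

1 0.6910 0.1230 0.3693
2 1.0910 0.1817 -0.0189
3 1.4960 -0.1921 -2.1905

phase 1: p=0.0454, T=0.691, ωT=2.674170, cosh=7.284637, sinh=7.215673; start (x,ẋ)=(-0.078200, 0.524500) → end (x,ẋ)=(0.122957, 0.369305)
phase 2: p=0.2296, T=0.400, ωT=1.548000, cosh=2.457365, sinh=2.244692; start (x,ẋ)=(0.122957, 0.369305) → end (x,ẋ)=(0.181745, -0.018887)
phase 3: p=0.4233, T=0.405, ωT=1.567350, cosh=2.501262, sinh=2.292665; start (x,ẋ)=(0.181745, -0.018887) → end (x,ẋ)=(-0.192082, -2.190467)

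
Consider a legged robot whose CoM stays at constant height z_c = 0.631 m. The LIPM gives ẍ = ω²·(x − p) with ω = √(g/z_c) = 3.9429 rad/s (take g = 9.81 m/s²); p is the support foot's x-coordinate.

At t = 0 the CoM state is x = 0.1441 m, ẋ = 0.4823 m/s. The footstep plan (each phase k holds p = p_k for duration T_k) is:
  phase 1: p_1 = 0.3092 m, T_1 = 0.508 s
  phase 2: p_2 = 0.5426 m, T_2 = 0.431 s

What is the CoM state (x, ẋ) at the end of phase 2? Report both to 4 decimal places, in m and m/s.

x = -0.9879, ẋ = -5.8385

phase 1: p=0.3092, T=0.508, ωT=2.002993, cosh=3.773068, sinh=3.638138; start (x,ẋ)=(0.144100, 0.482300) → end (x,ẋ)=(0.131288, -0.548578)
phase 2: p=0.5426, T=0.431, ωT=1.699390, cosh=2.826702, sinh=2.643907; start (x,ẋ)=(0.131288, -0.548578) → end (x,ẋ)=(-0.987906, -5.838459)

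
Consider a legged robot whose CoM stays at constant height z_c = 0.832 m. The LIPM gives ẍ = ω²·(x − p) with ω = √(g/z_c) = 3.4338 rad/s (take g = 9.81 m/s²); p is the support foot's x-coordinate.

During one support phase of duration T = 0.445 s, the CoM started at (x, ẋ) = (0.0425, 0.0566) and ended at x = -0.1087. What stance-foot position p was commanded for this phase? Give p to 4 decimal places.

p = 0.1751

ωT = 3.4338·0.445 = 1.528041; cosh(ωT) = 2.413049, sinh(ωT) = 2.196089
x(T) = p + (x₀−p)·cosh(ωT) + (ẋ₀/ω)·sinh(ωT) ⇒ p·(1 − cosh) = x(T) − x₀·cosh − (ẋ₀/ω)·sinh
numerator   = -0.1087 − (0.0425)·2.413049 − (0.0566/3.4338)·2.196089 = -0.247453
denominator = 1 − 2.413049 = -1.413049
p = -0.247453 / -1.413049 = 0.1751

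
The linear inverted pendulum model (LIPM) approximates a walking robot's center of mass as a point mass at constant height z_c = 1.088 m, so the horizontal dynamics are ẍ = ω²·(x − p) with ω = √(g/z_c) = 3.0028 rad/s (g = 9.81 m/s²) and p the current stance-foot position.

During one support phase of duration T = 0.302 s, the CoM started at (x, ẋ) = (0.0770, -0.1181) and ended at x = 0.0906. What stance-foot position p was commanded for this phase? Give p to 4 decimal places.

ωT = 3.0028·0.302 = 0.906846; cosh(ωT) = 1.440147, sinh(ωT) = 1.036351
x(T) = p + (x₀−p)·cosh(ωT) + (ẋ₀/ω)·sinh(ωT) ⇒ p·(1 − cosh) = x(T) − x₀·cosh − (ẋ₀/ω)·sinh
numerator   = 0.0906 − (0.0770)·1.440147 − (-0.1181/3.0028)·1.036351 = 0.020468
denominator = 1 − 1.440147 = -0.440147
p = 0.020468 / -0.440147 = -0.0465

p = -0.0465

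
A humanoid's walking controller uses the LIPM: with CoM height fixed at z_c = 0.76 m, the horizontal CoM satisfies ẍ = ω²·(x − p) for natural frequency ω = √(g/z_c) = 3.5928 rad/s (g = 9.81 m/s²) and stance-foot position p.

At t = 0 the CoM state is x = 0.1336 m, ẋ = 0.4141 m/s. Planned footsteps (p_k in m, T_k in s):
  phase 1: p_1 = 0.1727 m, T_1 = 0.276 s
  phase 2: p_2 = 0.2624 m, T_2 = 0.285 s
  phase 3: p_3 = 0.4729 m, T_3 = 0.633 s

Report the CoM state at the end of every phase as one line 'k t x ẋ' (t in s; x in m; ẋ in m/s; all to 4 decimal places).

1 0.2760 0.2467 0.4717
2 0.5610 0.3969 0.6729
3 1.1940 1.0004 1.9926

phase 1: p=0.1727, T=0.276, ωT=0.991613, cosh=1.533278, sinh=1.162300; start (x,ẋ)=(0.133600, 0.414100) → end (x,ẋ)=(0.246714, 0.471652)
phase 2: p=0.2624, T=0.285, ωT=1.023948, cosh=1.571670, sinh=1.212495; start (x,ẋ)=(0.246714, 0.471652) → end (x,ẋ)=(0.396919, 0.672947)
phase 3: p=0.4729, T=0.633, ωT=2.274242, cosh=4.911713, sinh=4.808839; start (x,ẋ)=(0.396919, 0.672947) → end (x,ẋ)=(1.000420, 1.992586)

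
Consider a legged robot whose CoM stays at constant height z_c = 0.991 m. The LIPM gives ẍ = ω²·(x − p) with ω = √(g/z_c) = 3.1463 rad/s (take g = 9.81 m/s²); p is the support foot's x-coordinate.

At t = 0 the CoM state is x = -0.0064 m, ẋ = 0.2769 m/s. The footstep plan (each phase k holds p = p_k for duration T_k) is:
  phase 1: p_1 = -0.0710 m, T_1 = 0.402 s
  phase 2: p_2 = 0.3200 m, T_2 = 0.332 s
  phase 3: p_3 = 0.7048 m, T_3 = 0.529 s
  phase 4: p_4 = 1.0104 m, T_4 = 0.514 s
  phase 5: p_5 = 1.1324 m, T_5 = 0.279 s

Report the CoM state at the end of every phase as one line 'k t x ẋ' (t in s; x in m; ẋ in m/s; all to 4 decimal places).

1 0.4020 0.1960 0.8608
2 0.7340 0.4627 0.8890
3 1.2630 0.7618 0.4920
4 1.7770 0.7380 -0.6044
5 2.0560 0.3848 -2.0874

phase 1: p=-0.0710, T=0.402, ωT=1.264813, cosh=1.912361, sinh=1.630068; start (x,ẋ)=(-0.006400, 0.276900) → end (x,ẋ)=(0.195998, 0.860846)
phase 2: p=0.3200, T=0.332, ωT=1.044572, cosh=1.597012, sinh=1.245169; start (x,ẋ)=(0.195998, 0.860846) → end (x,ẋ)=(0.462652, 0.888980)
phase 3: p=0.7048, T=0.529, ωT=1.664393, cosh=2.735885, sinh=2.546579; start (x,ẋ)=(0.462652, 0.888980) → end (x,ẋ)=(0.761842, 0.491986)
phase 4: p=1.0104, T=0.514, ωT=1.617198, cosh=2.618703, sinh=2.420249; start (x,ẋ)=(0.761842, 0.491986) → end (x,ẋ)=(0.737955, -0.604360)
phase 5: p=1.1324, T=0.279, ωT=0.877818, cosh=1.410667, sinh=0.994978; start (x,ẋ)=(0.737955, -0.604360) → end (x,ẋ)=(0.384848, -2.087361)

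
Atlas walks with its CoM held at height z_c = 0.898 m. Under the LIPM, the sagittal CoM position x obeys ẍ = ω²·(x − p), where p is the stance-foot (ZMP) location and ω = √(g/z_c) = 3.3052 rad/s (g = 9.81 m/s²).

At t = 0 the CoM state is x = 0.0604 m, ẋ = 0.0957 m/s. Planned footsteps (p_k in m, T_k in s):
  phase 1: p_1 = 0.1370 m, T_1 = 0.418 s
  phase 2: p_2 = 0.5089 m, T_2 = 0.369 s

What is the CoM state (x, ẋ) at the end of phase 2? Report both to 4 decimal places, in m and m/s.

x = -0.5007, ẋ = -2.9479

phase 1: p=0.1370, T=0.418, ωT=1.381574, cosh=2.116172, sinh=1.864989; start (x,ẋ)=(0.060400, 0.095700) → end (x,ẋ)=(0.028901, -0.269657)
phase 2: p=0.5089, T=0.369, ωT=1.219619, cosh=1.840620, sinh=1.545277; start (x,ẋ)=(0.028901, -0.269657) → end (x,ẋ)=(-0.500669, -2.947908)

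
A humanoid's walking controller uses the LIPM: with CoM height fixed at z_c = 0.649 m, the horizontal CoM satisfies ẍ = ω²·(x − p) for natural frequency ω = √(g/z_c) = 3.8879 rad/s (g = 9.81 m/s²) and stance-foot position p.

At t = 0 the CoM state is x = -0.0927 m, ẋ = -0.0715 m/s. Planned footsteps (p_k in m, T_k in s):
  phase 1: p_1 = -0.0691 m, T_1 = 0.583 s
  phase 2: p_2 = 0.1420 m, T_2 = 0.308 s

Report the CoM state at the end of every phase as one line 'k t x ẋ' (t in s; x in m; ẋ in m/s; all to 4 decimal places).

phase 1: p=-0.0691, T=0.583, ωT=2.266646, cosh=4.875323, sinh=4.771664; start (x,ẋ)=(-0.092700, -0.071500) → end (x,ẋ)=(-0.271910, -0.786407)
phase 2: p=0.1420, T=0.308, ωT=1.197473, cosh=1.806847, sinh=1.504891; start (x,ẋ)=(-0.271910, -0.786407) → end (x,ẋ)=(-0.910268, -3.842651)

1 0.5830 -0.2719 -0.7864
2 0.8910 -0.9103 -3.8427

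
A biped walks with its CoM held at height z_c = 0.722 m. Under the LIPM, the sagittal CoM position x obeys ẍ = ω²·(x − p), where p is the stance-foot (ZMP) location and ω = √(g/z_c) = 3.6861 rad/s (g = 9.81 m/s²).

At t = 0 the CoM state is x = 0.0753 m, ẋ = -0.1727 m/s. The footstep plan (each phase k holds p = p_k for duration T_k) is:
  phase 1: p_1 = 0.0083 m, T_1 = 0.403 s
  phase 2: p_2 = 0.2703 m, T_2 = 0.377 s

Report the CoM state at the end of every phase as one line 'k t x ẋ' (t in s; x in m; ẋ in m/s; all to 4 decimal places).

1 0.4030 0.0657 0.1165
2 0.7800 -0.1063 -1.1712

phase 1: p=0.0083, T=0.403, ωT=1.485498, cosh=2.321778, sinh=2.095388; start (x,ẋ)=(0.075300, -0.172700) → end (x,ẋ)=(0.065687, 0.116524)
phase 2: p=0.2703, T=0.377, ωT=1.389660, cosh=2.131322, sinh=1.882162; start (x,ẋ)=(0.065687, 0.116524) → end (x,ẋ)=(-0.106298, -1.171223)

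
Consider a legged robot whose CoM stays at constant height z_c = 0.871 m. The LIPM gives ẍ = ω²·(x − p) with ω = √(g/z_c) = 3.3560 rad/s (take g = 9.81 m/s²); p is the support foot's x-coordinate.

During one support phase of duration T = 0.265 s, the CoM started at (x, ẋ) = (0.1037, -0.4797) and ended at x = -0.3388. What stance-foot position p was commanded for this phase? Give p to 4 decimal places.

p = 0.8094

ωT = 3.3560·0.265 = 0.889340; cosh(ωT) = 1.422225, sinh(ωT) = 1.011298
x(T) = p + (x₀−p)·cosh(ωT) + (ẋ₀/ω)·sinh(ωT) ⇒ p·(1 − cosh) = x(T) − x₀·cosh − (ẋ₀/ω)·sinh
numerator   = -0.3388 − (0.1037)·1.422225 − (-0.4797/3.3560)·1.011298 = -0.341732
denominator = 1 − 1.422225 = -0.422225
p = -0.341732 / -0.422225 = 0.8094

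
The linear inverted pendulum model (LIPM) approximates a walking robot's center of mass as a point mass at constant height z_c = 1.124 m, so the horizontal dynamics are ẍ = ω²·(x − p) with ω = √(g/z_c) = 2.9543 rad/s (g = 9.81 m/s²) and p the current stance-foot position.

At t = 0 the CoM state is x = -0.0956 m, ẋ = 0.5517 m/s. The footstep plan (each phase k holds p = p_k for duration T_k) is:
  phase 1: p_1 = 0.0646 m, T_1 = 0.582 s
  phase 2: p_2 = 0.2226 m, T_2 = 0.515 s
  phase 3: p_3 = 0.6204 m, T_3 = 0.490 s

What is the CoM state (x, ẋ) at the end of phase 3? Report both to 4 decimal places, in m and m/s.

x = -0.3738, ẋ = -2.6275

phase 1: p=0.0646, T=0.582, ωT=1.719403, cosh=2.880183, sinh=2.701010; start (x,ẋ)=(-0.095600, 0.551700) → end (x,ẋ)=(0.107594, 0.310666)
phase 2: p=0.2226, T=0.515, ωT=1.521464, cosh=2.398659, sinh=2.180267; start (x,ẋ)=(0.107594, 0.310666) → end (x,ẋ)=(0.176011, 0.004410)
phase 3: p=0.6204, T=0.490, ωT=1.447607, cosh=2.244029, sinh=2.008896; start (x,ẋ)=(0.176011, 0.004410) → end (x,ẋ)=(-0.373823, -2.627500)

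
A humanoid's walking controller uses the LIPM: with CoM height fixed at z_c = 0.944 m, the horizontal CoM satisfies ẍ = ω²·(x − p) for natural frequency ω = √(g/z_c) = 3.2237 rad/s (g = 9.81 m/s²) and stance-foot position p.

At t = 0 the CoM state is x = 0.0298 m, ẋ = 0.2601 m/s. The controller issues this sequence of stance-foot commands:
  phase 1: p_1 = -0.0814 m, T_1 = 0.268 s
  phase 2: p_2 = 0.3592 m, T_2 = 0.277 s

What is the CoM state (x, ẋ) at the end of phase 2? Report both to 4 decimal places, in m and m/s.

phase 1: p=-0.0814, T=0.268, ωT=0.863952, cosh=1.397005, sinh=0.975512; start (x,ẋ)=(0.029800, 0.260100) → end (x,ẋ)=(0.152655, 0.713058)
phase 2: p=0.3592, T=0.277, ωT=0.892965, cosh=1.425900, sinh=1.016460; start (x,ẋ)=(0.152655, 0.713058) → end (x,ẋ)=(0.289521, 0.339951)

x = 0.2895, ẋ = 0.3400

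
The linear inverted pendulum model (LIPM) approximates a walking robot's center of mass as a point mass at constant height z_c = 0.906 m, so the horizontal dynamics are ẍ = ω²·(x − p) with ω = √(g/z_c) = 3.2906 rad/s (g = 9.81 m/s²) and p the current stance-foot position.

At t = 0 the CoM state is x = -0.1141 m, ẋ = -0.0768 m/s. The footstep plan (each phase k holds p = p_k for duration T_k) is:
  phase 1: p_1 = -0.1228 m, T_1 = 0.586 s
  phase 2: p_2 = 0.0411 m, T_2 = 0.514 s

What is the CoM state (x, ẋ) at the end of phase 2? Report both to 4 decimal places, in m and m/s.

x = -0.6915, ẋ = -2.3142

phase 1: p=-0.1228, T=0.586, ωT=1.928292, cosh=3.511573, sinh=3.366177; start (x,ẋ)=(-0.114100, -0.076800) → end (x,ẋ)=(-0.170813, -0.173321)
phase 2: p=0.0411, T=0.514, ωT=1.691368, cosh=2.805584, sinh=2.621317; start (x,ẋ)=(-0.170813, -0.173321) → end (x,ẋ)=(-0.691509, -2.314168)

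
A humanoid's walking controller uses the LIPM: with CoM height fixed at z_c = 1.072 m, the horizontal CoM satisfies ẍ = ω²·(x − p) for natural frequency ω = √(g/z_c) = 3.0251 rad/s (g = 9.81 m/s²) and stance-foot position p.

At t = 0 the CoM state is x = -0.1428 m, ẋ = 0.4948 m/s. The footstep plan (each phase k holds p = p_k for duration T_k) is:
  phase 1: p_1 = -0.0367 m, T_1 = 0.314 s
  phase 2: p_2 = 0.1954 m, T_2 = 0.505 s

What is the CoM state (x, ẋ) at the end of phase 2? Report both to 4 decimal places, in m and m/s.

x = -0.0335, ẋ = -0.4717

phase 1: p=-0.0367, T=0.314, ωT=0.949881, cosh=1.486095, sinh=1.099308; start (x,ẋ)=(-0.142800, 0.494800) → end (x,ẋ)=(-0.014567, 0.382482)
phase 2: p=0.1954, T=0.505, ωT=1.527676, cosh=2.412247, sinh=2.195207; start (x,ẋ)=(-0.014567, 0.382482) → end (x,ẋ)=(-0.033537, -0.471687)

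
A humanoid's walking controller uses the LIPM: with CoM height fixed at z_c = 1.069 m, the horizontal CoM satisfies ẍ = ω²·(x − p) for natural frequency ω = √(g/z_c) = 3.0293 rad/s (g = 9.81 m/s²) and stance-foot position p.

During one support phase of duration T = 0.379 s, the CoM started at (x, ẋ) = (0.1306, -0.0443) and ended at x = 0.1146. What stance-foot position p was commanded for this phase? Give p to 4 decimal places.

p = 0.1242

ωT = 3.0293·0.379 = 1.148105; cosh(ωT) = 1.734725, sinh(ωT) = 1.417488
x(T) = p + (x₀−p)·cosh(ωT) + (ẋ₀/ω)·sinh(ωT) ⇒ p·(1 − cosh) = x(T) − x₀·cosh − (ẋ₀/ω)·sinh
numerator   = 0.1146 − (0.1306)·1.734725 − (-0.0443/3.0293)·1.417488 = -0.091226
denominator = 1 − 1.734725 = -0.734725
p = -0.091226 / -0.734725 = 0.1242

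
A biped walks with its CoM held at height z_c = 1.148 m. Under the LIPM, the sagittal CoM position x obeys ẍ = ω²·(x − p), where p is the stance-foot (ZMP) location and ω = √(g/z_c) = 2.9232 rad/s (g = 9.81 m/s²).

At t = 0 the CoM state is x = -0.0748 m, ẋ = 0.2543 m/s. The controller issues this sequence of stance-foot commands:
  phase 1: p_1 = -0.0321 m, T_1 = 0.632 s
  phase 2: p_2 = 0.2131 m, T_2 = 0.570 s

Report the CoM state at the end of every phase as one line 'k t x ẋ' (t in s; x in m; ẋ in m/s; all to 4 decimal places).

phase 1: p=-0.0321, T=0.632, ωT=1.847462, cosh=3.250669, sinh=3.093032; start (x,ẋ)=(-0.074800, 0.254300) → end (x,ẋ)=(0.098171, 0.440571)
phase 2: p=0.2131, T=0.570, ωT=1.666224, cosh=2.740553, sinh=2.551594; start (x,ẋ)=(0.098171, 0.440571) → end (x,ẋ)=(0.282694, 0.350172)

1 0.6320 0.0982 0.4406
2 1.2020 0.2827 0.3502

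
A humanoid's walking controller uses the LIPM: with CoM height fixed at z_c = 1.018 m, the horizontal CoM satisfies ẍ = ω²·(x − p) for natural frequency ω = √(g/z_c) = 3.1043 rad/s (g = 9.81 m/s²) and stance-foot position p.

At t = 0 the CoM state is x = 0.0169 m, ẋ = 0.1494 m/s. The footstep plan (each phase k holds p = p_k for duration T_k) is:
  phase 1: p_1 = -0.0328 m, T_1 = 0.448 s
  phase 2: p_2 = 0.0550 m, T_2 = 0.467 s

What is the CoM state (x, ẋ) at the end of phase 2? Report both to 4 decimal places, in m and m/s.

x = 0.6952, ẋ = 2.0511

phase 1: p=-0.0328, T=0.448, ωT=1.390726, cosh=2.133331, sinh=1.884437; start (x,ẋ)=(0.016900, 0.149400) → end (x,ẋ)=(0.163918, 0.609458)
phase 2: p=0.0550, T=0.467, ωT=1.449708, cosh=2.248255, sinh=2.013616; start (x,ẋ)=(0.163918, 0.609458) → end (x,ẋ)=(0.695203, 2.051050)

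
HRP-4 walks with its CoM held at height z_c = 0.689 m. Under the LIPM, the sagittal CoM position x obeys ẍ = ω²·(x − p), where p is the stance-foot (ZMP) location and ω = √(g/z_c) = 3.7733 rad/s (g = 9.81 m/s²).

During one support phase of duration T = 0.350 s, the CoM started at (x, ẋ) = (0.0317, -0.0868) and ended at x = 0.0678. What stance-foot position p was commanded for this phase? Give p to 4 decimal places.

p = -0.0439

ωT = 3.7733·0.350 = 1.320655; cosh(ωT) = 2.006417, sinh(ωT) = 1.739457
x(T) = p + (x₀−p)·cosh(ωT) + (ẋ₀/ω)·sinh(ωT) ⇒ p·(1 − cosh) = x(T) − x₀·cosh − (ẋ₀/ω)·sinh
numerator   = 0.0678 − (0.0317)·2.006417 − (-0.0868/3.7733)·1.739457 = 0.044211
denominator = 1 − 2.006417 = -1.006417
p = 0.044211 / -1.006417 = -0.0439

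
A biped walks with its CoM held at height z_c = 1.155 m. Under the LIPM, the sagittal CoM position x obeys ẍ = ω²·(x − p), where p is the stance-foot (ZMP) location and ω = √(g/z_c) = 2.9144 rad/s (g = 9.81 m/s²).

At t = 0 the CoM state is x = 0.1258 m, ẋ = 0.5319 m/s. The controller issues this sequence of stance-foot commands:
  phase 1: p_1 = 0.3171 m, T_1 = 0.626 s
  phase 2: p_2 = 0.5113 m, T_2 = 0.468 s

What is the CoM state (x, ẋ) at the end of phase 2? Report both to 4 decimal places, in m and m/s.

phase 1: p=0.3171, T=0.626, ωT=1.824414, cosh=3.180238, sinh=3.018926; start (x,ẋ)=(0.125800, 0.531900) → end (x,ẋ)=(0.259697, 0.008443)
phase 2: p=0.5113, T=0.468, ωT=1.363939, cosh=2.083612, sinh=1.827960; start (x,ẋ)=(0.259697, 0.008443) → end (x,ẋ)=(-0.007647, -1.322799)

x = -0.0076, ẋ = -1.3228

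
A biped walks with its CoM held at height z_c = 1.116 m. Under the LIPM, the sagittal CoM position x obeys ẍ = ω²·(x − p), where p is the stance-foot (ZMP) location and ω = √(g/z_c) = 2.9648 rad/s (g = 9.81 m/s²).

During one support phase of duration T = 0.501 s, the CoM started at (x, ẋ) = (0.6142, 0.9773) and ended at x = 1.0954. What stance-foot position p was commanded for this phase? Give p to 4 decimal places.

ωT = 2.9648·0.501 = 1.485365; cosh(ωT) = 2.321498, sinh(ωT) = 2.095078
x(T) = p + (x₀−p)·cosh(ωT) + (ẋ₀/ω)·sinh(ωT) ⇒ p·(1 − cosh) = x(T) − x₀·cosh − (ẋ₀/ω)·sinh
numerator   = 1.0954 − (0.6142)·2.321498 − (0.9773/2.9648)·2.095078 = -1.021074
denominator = 1 − 2.321498 = -1.321498
p = -1.021074 / -1.321498 = 0.7727

p = 0.7727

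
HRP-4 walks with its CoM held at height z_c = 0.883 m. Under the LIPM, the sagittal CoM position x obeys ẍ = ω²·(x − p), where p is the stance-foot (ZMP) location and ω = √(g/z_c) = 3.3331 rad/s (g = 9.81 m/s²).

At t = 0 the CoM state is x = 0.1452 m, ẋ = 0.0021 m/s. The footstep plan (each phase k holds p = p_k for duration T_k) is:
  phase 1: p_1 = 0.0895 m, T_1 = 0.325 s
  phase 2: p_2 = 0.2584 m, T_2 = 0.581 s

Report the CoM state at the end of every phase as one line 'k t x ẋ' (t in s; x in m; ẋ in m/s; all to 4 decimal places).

phase 1: p=0.0895, T=0.325, ωT=1.083257, cosh=1.646389, sinh=1.307898; start (x,ẋ)=(0.145200, 0.002100) → end (x,ẋ)=(0.182028, 0.246274)
phase 2: p=0.2584, T=0.581, ωT=1.936531, cosh=3.539428, sinh=3.395225; start (x,ẋ)=(0.182028, 0.246274) → end (x,ẋ)=(0.238950, 0.007393)

1 0.3250 0.1820 0.2463
2 0.9060 0.2390 0.0074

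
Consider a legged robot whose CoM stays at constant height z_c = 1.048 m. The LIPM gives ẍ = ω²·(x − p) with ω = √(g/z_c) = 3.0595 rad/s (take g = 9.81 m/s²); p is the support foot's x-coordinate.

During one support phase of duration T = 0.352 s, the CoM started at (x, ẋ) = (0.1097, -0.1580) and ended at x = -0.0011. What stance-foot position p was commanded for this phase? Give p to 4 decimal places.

p = 0.1783

ωT = 3.0595·0.352 = 1.076944; cosh(ωT) = 1.638165, sinh(ωT) = 1.297530
x(T) = p + (x₀−p)·cosh(ωT) + (ẋ₀/ω)·sinh(ωT) ⇒ p·(1 − cosh) = x(T) − x₀·cosh − (ẋ₀/ω)·sinh
numerator   = -0.0011 − (0.1097)·1.638165 − (-0.1580/3.0595)·1.297530 = -0.113799
denominator = 1 − 1.638165 = -0.638165
p = -0.113799 / -0.638165 = 0.1783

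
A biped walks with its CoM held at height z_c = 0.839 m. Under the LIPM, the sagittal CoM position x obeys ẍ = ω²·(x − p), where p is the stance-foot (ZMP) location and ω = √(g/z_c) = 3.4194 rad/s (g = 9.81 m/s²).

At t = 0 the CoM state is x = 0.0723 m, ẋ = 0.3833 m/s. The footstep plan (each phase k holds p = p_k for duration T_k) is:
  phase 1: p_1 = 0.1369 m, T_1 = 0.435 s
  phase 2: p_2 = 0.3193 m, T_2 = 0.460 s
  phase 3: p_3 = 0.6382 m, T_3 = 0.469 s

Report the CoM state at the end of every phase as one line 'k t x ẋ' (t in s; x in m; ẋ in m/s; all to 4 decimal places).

1 0.4350 0.2220 0.4276
2 0.8950 0.3633 0.3080
3 1.3640 0.1420 -1.4457

phase 1: p=0.1369, T=0.435, ωT=1.487439, cosh=2.325849, sinh=2.099898; start (x,ẋ)=(0.072300, 0.383300) → end (x,ẋ)=(0.222040, 0.427644)
phase 2: p=0.3193, T=0.460, ωT=1.572924, cosh=2.514081, sinh=2.306643; start (x,ẋ)=(0.222040, 0.427644) → end (x,ẋ)=(0.363258, 0.308008)
phase 3: p=0.6382, T=0.469, ωT=1.603699, cosh=2.586268, sinh=2.385117; start (x,ẋ)=(0.363258, 0.308008) → end (x,ẋ)=(0.141970, -1.445743)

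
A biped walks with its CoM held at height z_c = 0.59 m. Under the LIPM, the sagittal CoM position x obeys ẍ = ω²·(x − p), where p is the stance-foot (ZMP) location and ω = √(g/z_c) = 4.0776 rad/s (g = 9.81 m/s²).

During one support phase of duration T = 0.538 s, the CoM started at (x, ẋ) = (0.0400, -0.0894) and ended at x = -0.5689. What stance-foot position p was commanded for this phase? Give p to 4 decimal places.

ωT = 4.0776·0.538 = 2.193749; cosh(ωT) = 4.540135, sinh(ωT) = 4.428637
x(T) = p + (x₀−p)·cosh(ωT) + (ẋ₀/ω)·sinh(ωT) ⇒ p·(1 − cosh) = x(T) − x₀·cosh − (ẋ₀/ω)·sinh
numerator   = -0.5689 − (0.0400)·4.540135 − (-0.0894/4.0776)·4.428637 = -0.653409
denominator = 1 − 4.540135 = -3.540135
p = -0.653409 / -3.540135 = 0.1846

p = 0.1846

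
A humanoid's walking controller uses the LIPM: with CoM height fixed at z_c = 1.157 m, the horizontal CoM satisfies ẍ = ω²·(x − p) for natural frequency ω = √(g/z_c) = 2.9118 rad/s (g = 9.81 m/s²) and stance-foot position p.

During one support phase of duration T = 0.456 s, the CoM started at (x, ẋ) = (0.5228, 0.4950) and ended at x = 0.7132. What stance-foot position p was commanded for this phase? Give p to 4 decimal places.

p = 0.6285

ωT = 2.9118·0.456 = 1.327781; cosh(ωT) = 2.018863, sinh(ωT) = 1.753798
x(T) = p + (x₀−p)·cosh(ωT) + (ẋ₀/ω)·sinh(ωT) ⇒ p·(1 − cosh) = x(T) − x₀·cosh − (ẋ₀/ω)·sinh
numerator   = 0.7132 − (0.5228)·2.018863 − (0.4950/2.9118)·1.753798 = -0.640404
denominator = 1 − 2.018863 = -1.018863
p = -0.640404 / -1.018863 = 0.6285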